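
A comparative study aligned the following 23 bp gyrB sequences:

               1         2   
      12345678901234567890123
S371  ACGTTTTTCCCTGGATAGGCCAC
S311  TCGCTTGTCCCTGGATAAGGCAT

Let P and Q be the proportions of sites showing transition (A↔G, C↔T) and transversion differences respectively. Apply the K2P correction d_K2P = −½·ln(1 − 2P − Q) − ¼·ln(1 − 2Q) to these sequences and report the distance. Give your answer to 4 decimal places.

The sequences differ at positions 1 (A/T, transversion), 4 (T/C, transition), 7 (T/G, transversion), 18 (G/A, transition), 20 (C/G, transversion), 23 (C/T, transition).
Of the 6 differences, 3 transitions and 3 transversions over 23 sites: P = 3/23 = 0.130435, Q = 3/23 = 0.130435.
d = −0.5·ln(0.608695) − 0.25·ln(0.739130) = −0.5·(-0.496438) − 0.25·(-0.302281) = 0.3238.

0.3238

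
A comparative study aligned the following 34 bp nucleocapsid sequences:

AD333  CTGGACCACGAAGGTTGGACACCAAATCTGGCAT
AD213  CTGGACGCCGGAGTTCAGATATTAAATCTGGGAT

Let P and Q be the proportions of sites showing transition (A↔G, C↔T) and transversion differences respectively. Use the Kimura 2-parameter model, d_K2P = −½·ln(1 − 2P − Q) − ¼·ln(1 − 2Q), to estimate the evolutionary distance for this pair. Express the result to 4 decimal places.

Mismatches occur at site 7 (C→G, transversion), site 8 (A→C, transversion), site 11 (A→G, transition), site 14 (G→T, transversion), site 16 (T→C, transition), site 17 (G→A, transition), site 20 (C→T, transition), site 22 (C→T, transition), site 23 (C→T, transition), site 32 (C→G, transversion).
Of the 10 differences, 6 transitions and 4 transversions over 34 sites: P = 6/34 = 0.176471, Q = 4/34 = 0.117647.
d = −0.5·ln(0.529411) − 0.25·ln(0.764706) = −0.5·(-0.635990) − 0.25·(-0.268264) = 0.3851.

0.3851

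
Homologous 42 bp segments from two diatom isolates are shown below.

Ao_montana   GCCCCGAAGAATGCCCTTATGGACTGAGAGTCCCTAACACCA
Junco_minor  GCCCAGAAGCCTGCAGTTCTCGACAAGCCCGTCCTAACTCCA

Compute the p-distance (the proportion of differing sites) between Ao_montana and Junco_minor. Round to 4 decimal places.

The sequences differ at positions 5 (C/A), 10 (A/C), 11 (A/C), 15 (C/A), 16 (C/G), 19 (A/C), 21 (G/C), 25 (T/A), 26 (G/A), 27 (A/G), 28 (G/C), 29 (A/C), 30 (G/C), 31 (T/G), 32 (C/T), 39 (A/T).
There are 16 differences over 42 sites, so p = 16/42 = 0.3810.

0.3810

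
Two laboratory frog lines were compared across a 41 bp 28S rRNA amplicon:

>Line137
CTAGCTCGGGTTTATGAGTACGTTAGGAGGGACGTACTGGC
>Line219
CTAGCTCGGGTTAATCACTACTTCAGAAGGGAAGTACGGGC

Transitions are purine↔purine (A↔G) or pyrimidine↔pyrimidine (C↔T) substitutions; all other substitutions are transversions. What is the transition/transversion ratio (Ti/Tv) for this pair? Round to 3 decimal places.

0.333

Mismatches occur at site 13 (T↔A, transversion), site 16 (G↔C, transversion), site 18 (G↔C, transversion), site 22 (G↔T, transversion), site 24 (T↔C, transition), site 27 (G↔A, transition), site 33 (C↔A, transversion), site 38 (T↔G, transversion).
Of the 8 differences, 2 transitions and 6 transversions, so Ti/Tv = 2/6 = 0.333.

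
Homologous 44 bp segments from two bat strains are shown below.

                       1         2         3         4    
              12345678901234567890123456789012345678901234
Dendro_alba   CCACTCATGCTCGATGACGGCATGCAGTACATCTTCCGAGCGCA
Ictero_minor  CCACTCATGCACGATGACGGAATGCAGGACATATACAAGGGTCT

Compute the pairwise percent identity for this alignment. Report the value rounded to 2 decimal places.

Mismatches occur at site 11 (T↔A), site 21 (C↔A), site 28 (T↔G), site 33 (C↔A), site 35 (T↔A), site 37 (C↔A), site 38 (G↔A), site 39 (A↔G), site 41 (C↔G), site 42 (G↔T), site 44 (A↔T).
33 of the 44 sites match, so the percent identity is 33/44 × 100 = 75.00%.

75.00%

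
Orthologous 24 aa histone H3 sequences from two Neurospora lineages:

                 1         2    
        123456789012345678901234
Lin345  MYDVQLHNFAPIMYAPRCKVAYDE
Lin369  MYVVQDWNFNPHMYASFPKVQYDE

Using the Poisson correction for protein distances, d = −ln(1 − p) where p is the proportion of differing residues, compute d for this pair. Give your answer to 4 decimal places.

0.4700

The sequences differ at positions 3 (D/V), 6 (L/D), 7 (H/W), 10 (A/N), 12 (I/H), 16 (P/S), 17 (R/F), 18 (C/P), 21 (A/Q).
p = 9/24 = 0.375000.
d = −ln(1 − 0.375000) = −ln(0.625000) = 0.4700.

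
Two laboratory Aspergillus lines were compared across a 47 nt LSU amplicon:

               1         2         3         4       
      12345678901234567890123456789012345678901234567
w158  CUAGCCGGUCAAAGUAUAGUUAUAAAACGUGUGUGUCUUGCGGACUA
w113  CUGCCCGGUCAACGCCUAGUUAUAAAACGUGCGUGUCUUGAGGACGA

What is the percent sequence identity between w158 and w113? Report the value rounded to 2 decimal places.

Mismatches occur at site 3 (A/G), site 4 (G/C), site 13 (A/C), site 15 (U/C), site 16 (A/C), site 32 (U/C), site 41 (C/A), site 46 (U/G).
39 of the 47 sites match, so the percent identity is 39/47 × 100 = 82.98%.

82.98%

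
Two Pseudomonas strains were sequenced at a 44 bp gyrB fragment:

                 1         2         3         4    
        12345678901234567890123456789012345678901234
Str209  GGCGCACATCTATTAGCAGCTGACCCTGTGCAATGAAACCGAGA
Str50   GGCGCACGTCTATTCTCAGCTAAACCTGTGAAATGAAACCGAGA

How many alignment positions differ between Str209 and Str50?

6

The sequences differ at positions 8 (A/G), 15 (A/C), 16 (G/T), 22 (G/A), 24 (C/A), 31 (C/A).
That gives 6 mismatches out of 44 aligned sites, so the Hamming distance is 6.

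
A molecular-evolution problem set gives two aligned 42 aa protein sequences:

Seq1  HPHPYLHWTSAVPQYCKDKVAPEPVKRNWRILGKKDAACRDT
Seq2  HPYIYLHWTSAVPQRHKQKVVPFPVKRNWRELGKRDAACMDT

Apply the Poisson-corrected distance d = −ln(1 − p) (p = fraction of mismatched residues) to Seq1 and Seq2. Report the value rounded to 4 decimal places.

0.2719

Differing sites — 3:H/Y; 4:P/I; 15:Y/R; 16:C/H; 18:D/Q; 21:A/V; 23:E/F; 31:I/E; 35:K/R; 40:R/M.
p = 10/42 = 0.238095.
d = −ln(1 − 0.238095) = −ln(0.761905) = 0.2719.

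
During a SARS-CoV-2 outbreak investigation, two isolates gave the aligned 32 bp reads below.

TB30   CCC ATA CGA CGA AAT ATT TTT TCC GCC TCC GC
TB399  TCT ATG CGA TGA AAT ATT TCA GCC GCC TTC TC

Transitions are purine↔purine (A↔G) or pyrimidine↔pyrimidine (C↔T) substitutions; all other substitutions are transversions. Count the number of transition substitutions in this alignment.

Differing sites — 1:C/T (Ti); 3:C/T (Ti); 6:A/G (Ti); 10:C/T (Ti); 20:T/C (Ti); 21:T/A (Tv); 22:T/G (Tv); 29:C/T (Ti); 31:G/T (Tv).
Of the 9 differences, 6 transitions and 3 transversions, so the answer is 6.

6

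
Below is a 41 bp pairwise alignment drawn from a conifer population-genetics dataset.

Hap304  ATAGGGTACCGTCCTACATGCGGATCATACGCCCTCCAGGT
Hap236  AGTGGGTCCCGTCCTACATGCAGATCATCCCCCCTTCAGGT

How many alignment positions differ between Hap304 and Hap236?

7

The sequences differ at positions 2 (T/G), 3 (A/T), 8 (A/C), 22 (G/A), 29 (A/C), 31 (G/C), 36 (C/T).
That gives 7 mismatches out of 41 aligned sites, so the Hamming distance is 7.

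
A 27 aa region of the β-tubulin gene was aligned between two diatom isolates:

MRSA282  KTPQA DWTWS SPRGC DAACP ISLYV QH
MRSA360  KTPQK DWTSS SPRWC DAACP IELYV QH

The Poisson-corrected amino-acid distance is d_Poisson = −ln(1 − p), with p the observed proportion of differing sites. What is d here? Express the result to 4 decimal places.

The sequences differ at positions 5 (A/K), 9 (W/S), 14 (G/W), 22 (S/E).
p = 4/27 = 0.148148.
d = −ln(1 − 0.148148) = −ln(0.851852) = 0.1603.

0.1603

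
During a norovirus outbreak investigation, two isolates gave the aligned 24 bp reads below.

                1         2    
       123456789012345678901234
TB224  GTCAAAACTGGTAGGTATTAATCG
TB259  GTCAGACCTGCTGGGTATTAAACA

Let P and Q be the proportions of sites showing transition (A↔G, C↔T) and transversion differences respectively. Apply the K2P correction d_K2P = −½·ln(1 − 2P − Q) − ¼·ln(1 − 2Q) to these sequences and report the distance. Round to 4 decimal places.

0.3069

Mismatches occur at site 5 (A↔G, transition), site 7 (A↔C, transversion), site 11 (G↔C, transversion), site 13 (A↔G, transition), site 22 (T↔A, transversion), site 24 (G↔A, transition).
Of the 6 differences, 3 transitions and 3 transversions over 24 sites: P = 3/24 = 0.125000, Q = 3/24 = 0.125000.
d = −0.5·ln(0.625000) − 0.25·ln(0.750000) = −0.5·(-0.470004) − 0.25·(-0.287682) = 0.3069.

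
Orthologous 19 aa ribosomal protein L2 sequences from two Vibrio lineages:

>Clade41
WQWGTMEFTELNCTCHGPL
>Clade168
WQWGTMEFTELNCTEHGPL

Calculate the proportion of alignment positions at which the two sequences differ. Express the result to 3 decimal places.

0.053

A single mismatch occurs at site 15 (C/E).
There are 1 differences over 19 sites, so p = 1/19 = 0.053.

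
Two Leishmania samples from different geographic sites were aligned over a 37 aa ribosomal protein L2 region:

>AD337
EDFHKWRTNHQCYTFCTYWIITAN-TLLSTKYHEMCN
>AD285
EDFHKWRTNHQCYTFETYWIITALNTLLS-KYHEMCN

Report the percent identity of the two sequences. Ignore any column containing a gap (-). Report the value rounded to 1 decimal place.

94.3%

Excluding the 2 gap columns leaves 35 comparable sites.
The sequences differ at positions 16 (C/E), 24 (N/L).
33 of the 35 comparable sites match, so the percent identity is 33/35 × 100 = 94.3%.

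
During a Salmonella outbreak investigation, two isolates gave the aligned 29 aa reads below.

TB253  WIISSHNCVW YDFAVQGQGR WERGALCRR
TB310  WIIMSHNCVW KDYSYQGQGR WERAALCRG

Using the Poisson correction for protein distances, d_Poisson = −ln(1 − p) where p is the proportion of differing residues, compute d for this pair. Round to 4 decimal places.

Mismatches occur at site 4 (S↔M), site 11 (Y↔K), site 13 (F↔Y), site 14 (A↔S), site 15 (V↔Y), site 24 (G↔A), site 29 (R↔G).
p = 7/29 = 0.241379.
d = −ln(1 − 0.241379) = −ln(0.758621) = 0.2763.

0.2763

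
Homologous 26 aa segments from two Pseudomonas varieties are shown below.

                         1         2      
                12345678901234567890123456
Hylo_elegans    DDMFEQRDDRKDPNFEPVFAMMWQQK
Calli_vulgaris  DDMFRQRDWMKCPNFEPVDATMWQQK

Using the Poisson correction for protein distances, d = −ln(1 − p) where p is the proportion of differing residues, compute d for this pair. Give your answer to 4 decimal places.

The sequences differ at positions 5 (E/R), 9 (D/W), 10 (R/M), 12 (D/C), 19 (F/D), 21 (M/T).
p = 6/26 = 0.230769.
d = −ln(1 − 0.230769) = −ln(0.769231) = 0.2624.

0.2624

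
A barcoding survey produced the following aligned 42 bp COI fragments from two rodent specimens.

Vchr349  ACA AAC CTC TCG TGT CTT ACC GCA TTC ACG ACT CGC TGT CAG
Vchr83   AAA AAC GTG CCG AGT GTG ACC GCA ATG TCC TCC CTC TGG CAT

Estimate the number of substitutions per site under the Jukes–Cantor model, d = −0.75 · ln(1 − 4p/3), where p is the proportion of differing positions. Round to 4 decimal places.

Differing sites — 2:C/A; 7:C/G; 9:C/G; 10:T/C; 13:T/A; 16:C/G; 18:T/G; 25:T/A; 27:C/G; 28:A/T; 30:G/C; 31:A/T; 33:T/C; 35:G/T; 39:T/G; 42:G/T.
p = 16/42 = 0.380952.
d = −0.75 · ln(1 − (4/3)·0.380952) = −0.75 · ln(0.492064) = −0.75 · (-0.709146) = 0.5319.

0.5319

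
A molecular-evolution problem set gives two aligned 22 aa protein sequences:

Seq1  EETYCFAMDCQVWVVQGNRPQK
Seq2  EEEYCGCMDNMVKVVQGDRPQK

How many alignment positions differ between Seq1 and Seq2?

Differing sites — 3:T/E; 6:F/G; 7:A/C; 10:C/N; 11:Q/M; 13:W/K; 18:N/D.
That gives 7 mismatches out of 22 aligned sites, so the Hamming distance is 7.

7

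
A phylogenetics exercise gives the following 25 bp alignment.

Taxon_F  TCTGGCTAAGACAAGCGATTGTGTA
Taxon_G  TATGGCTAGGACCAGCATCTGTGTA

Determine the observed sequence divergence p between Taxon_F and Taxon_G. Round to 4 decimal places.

0.2400

Differing sites — 2:C/A; 9:A/G; 13:A/C; 17:G/A; 18:A/T; 19:T/C.
There are 6 differences over 25 sites, so p = 6/25 = 0.2400.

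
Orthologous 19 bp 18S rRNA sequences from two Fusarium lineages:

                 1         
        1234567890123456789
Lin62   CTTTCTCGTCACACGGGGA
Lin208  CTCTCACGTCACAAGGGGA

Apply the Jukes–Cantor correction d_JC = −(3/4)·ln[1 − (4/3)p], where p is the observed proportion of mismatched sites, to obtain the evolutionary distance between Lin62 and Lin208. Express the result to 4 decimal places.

0.1773

The sequences differ at positions 3 (T/C), 6 (T/A), 14 (C/A).
p = 3/19 = 0.157895.
d = −0.75 · ln(1 − (4/3)·0.157895) = −0.75 · ln(0.789473) = −0.75 · (-0.236390) = 0.1773.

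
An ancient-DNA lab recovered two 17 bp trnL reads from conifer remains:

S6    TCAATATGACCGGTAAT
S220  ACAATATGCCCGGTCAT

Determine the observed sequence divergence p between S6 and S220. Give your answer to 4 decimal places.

0.1765

Mismatches occur at site 1 (T↔A), site 9 (A↔C), site 15 (A↔C).
There are 3 differences over 17 sites, so p = 3/17 = 0.1765.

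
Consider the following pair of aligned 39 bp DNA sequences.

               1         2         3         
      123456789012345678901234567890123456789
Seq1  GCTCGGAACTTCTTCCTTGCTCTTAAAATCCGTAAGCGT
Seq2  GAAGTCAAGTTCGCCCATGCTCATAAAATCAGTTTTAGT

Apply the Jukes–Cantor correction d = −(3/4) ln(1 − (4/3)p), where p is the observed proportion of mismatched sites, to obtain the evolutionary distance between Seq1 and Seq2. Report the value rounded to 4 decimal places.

0.5393

Mismatches occur at site 2 (C/A), site 3 (T/A), site 4 (C/G), site 5 (G/T), site 6 (G/C), site 9 (C/G), site 13 (T/G), site 14 (T/C), site 17 (T/A), site 23 (T/A), site 31 (C/A), site 34 (A/T), site 35 (A/T), site 36 (G/T), site 37 (C/A).
p = 15/39 = 0.384615.
d = −0.75 · ln(1 − (4/3)·0.384615) = −0.75 · ln(0.487180) = −0.75 · (-0.719122) = 0.5393.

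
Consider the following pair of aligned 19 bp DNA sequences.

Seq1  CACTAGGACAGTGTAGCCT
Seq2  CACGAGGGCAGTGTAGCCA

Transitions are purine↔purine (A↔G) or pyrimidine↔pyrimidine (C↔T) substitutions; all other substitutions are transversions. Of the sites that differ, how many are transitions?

1

The sequences differ at positions 4 (T/G, transversion), 8 (A/G, transition), 19 (T/A, transversion).
Of the 3 differences, 1 transition and 2 transversions, so the answer is 1.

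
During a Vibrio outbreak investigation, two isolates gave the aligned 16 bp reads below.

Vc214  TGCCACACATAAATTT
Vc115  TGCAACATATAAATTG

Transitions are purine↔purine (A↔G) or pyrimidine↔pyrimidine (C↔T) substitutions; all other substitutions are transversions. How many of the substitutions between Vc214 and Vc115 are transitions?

1

Mismatches occur at site 4 (C→A, transversion), site 8 (C→T, transition), site 16 (T→G, transversion).
Of the 3 differences, 1 transition and 2 transversions, so the answer is 1.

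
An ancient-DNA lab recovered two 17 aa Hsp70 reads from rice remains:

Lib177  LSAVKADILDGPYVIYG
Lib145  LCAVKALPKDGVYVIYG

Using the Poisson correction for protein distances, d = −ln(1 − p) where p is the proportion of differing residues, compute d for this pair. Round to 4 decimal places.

0.3483

Mismatches occur at site 2 (S→C), site 7 (D→L), site 8 (I→P), site 9 (L→K), site 12 (P→V).
p = 5/17 = 0.294118.
d = −ln(1 − 0.294118) = −ln(0.705882) = 0.3483.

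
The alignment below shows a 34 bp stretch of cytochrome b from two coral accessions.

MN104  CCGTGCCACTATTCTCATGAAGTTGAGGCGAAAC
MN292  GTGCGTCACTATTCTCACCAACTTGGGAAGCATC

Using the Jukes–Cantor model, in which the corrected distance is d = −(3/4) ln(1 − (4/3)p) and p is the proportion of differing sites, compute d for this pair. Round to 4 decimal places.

Differing sites — 1:C/G; 2:C/T; 4:T/C; 6:C/T; 18:T/C; 19:G/C; 22:G/C; 26:A/G; 28:G/A; 29:C/A; 31:A/C; 33:A/T.
p = 12/34 = 0.352941.
d = −0.75 · ln(1 − (4/3)·0.352941) = −0.75 · ln(0.529412) = −0.75 · (-0.635988) = 0.4770.

0.4770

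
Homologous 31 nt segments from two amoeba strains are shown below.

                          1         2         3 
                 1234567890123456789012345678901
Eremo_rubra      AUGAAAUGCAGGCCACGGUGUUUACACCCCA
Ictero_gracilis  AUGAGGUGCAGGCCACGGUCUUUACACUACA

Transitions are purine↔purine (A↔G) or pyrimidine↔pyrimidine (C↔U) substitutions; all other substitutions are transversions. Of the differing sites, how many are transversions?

2

The sequences differ at positions 5 (A/G, transition), 6 (A/G, transition), 20 (G/C, transversion), 28 (C/U, transition), 29 (C/A, transversion).
Of the 5 differences, 3 transitions and 2 transversions, so the answer is 2.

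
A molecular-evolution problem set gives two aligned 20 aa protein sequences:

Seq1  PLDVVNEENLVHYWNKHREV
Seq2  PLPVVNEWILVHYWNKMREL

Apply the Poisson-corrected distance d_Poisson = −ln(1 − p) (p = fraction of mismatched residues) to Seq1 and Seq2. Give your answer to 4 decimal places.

0.2877

Mismatches occur at site 3 (D→P), site 8 (E→W), site 9 (N→I), site 17 (H→M), site 20 (V→L).
p = 5/20 = 0.250000.
d = −ln(1 − 0.250000) = −ln(0.750000) = 0.2877.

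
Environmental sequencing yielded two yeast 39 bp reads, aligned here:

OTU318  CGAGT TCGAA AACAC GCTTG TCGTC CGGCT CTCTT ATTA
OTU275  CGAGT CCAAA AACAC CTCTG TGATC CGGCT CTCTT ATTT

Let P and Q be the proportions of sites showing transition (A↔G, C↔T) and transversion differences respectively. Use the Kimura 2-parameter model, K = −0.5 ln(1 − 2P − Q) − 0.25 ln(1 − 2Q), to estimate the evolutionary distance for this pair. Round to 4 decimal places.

0.2445

Mismatches occur at site 6 (T/C, transition), site 8 (G/A, transition), site 16 (G/C, transversion), site 17 (C/T, transition), site 18 (T/C, transition), site 22 (C/G, transversion), site 23 (G/A, transition), site 39 (A/T, transversion).
Of the 8 differences, 5 transitions and 3 transversions over 39 sites: P = 5/39 = 0.128205, Q = 3/39 = 0.076923.
d = −0.5·ln(0.666667) − 0.25·ln(0.846154) = −0.5·(-0.405465) − 0.25·(-0.167054) = 0.2445.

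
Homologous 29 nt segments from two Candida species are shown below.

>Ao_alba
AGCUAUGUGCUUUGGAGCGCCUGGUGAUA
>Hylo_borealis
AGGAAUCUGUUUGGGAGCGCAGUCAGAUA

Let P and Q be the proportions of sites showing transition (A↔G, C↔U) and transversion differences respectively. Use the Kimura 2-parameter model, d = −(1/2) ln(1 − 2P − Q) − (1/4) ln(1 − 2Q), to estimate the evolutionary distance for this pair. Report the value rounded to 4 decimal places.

0.4808

The sequences differ at positions 3 (C/G, transversion), 4 (U/A, transversion), 7 (G/C, transversion), 10 (C/U, transition), 13 (U/G, transversion), 21 (C/A, transversion), 22 (U/G, transversion), 23 (G/U, transversion), 24 (G/C, transversion), 25 (U/A, transversion).
Of the 10 differences, 1 transition and 9 transversions over 29 sites: P = 1/29 = 0.034483, Q = 9/29 = 0.310345.
d = −0.5·ln(0.620689) − 0.25·ln(0.379310) = −0.5·(-0.476925) − 0.25·(-0.969401) = 0.4808.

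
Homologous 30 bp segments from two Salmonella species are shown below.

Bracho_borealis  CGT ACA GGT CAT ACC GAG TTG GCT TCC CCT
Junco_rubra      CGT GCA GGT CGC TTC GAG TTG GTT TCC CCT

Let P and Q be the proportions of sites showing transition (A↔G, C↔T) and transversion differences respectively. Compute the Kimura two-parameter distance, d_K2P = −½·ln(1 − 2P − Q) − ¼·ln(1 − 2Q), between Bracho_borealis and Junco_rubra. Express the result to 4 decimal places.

0.2456

Mismatches occur at site 4 (A↔G, transition), site 11 (A↔G, transition), site 12 (T↔C, transition), site 13 (A↔T, transversion), site 14 (C↔T, transition), site 23 (C↔T, transition).
Of the 6 differences, 5 transitions and 1 transversion over 30 sites: P = 5/30 = 0.166667, Q = 1/30 = 0.033333.
d = −0.5·ln(0.633333) − 0.25·ln(0.933334) = −0.5·(-0.456759) − 0.25·(-0.068992) = 0.2456.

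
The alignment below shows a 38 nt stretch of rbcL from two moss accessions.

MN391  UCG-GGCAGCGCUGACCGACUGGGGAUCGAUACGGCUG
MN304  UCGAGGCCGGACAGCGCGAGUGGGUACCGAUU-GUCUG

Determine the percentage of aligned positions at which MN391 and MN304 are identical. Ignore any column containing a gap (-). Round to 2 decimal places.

Excluding the 2 gap columns leaves 36 comparable sites.
Differing sites — 8:A/C; 10:C/G; 11:G/A; 13:U/A; 15:A/C; 16:C/G; 20:C/G; 25:G/U; 27:U/C; 32:A/U; 35:G/U.
25 of the 36 comparable sites match, so the percent identity is 25/36 × 100 = 69.44%.

69.44%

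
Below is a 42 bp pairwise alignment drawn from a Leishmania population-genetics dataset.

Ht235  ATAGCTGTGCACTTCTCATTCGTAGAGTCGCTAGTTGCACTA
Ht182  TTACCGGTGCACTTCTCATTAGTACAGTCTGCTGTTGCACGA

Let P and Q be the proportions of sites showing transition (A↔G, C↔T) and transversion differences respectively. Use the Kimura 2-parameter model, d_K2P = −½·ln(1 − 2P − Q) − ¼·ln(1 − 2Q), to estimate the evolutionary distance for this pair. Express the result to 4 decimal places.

0.2917

The sequences differ at positions 1 (A/T, transversion), 4 (G/C, transversion), 6 (T/G, transversion), 21 (C/A, transversion), 25 (G/C, transversion), 30 (G/T, transversion), 31 (C/G, transversion), 32 (T/C, transition), 33 (A/T, transversion), 41 (T/G, transversion).
Of the 10 differences, 1 transition and 9 transversions over 42 sites: P = 1/42 = 0.023810, Q = 9/42 = 0.214286.
d = −0.5·ln(0.738094) − 0.25·ln(0.571428) = −0.5·(-0.303684) − 0.25·(-0.559617) = 0.2917.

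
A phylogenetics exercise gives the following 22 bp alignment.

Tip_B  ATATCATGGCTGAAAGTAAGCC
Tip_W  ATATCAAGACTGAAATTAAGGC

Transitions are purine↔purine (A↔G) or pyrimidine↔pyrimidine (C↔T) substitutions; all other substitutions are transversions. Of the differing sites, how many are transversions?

The sequences differ at positions 7 (T/A, transversion), 9 (G/A, transition), 16 (G/T, transversion), 21 (C/G, transversion).
Of the 4 differences, 1 transition and 3 transversions, so the answer is 3.

3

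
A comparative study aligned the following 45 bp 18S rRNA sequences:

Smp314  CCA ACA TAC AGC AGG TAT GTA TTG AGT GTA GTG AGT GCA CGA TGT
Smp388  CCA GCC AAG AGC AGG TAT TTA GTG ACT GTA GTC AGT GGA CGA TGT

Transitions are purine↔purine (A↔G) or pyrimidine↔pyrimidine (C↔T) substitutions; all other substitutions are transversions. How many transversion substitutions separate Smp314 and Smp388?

8

Differing sites — 4:A/G (Ti); 6:A/C (Tv); 7:T/A (Tv); 9:C/G (Tv); 19:G/T (Tv); 22:T/G (Tv); 26:G/C (Tv); 33:G/C (Tv); 38:C/G (Tv).
Of the 9 differences, 1 transition and 8 transversions, so the answer is 8.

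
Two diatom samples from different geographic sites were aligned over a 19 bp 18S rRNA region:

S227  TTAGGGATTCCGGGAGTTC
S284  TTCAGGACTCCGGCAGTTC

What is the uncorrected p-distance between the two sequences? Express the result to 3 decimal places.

Mismatches occur at site 3 (A↔C), site 4 (G↔A), site 8 (T↔C), site 14 (G↔C).
There are 4 differences over 19 sites, so p = 4/19 = 0.211.

0.211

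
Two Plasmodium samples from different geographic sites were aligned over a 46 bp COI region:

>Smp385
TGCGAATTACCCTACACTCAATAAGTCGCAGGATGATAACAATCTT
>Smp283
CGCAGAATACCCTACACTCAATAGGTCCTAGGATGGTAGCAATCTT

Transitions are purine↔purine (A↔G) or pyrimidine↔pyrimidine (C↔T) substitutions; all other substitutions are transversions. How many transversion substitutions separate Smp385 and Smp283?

The sequences differ at positions 1 (T/C, transition), 4 (G/A, transition), 5 (A/G, transition), 7 (T/A, transversion), 24 (A/G, transition), 28 (G/C, transversion), 29 (C/T, transition), 36 (A/G, transition), 39 (A/G, transition).
Of the 9 differences, 7 transitions and 2 transversions, so the answer is 2.

2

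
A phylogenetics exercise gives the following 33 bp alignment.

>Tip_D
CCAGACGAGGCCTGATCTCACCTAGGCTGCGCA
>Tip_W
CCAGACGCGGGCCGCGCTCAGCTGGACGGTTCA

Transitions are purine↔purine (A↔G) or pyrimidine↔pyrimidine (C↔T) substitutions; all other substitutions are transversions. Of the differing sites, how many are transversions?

Differing sites — 8:A/C (Tv); 11:C/G (Tv); 13:T/C (Ti); 15:A/C (Tv); 16:T/G (Tv); 21:C/G (Tv); 24:A/G (Ti); 26:G/A (Ti); 28:T/G (Tv); 30:C/T (Ti); 31:G/T (Tv).
Of the 11 differences, 4 transitions and 7 transversions, so the answer is 7.

7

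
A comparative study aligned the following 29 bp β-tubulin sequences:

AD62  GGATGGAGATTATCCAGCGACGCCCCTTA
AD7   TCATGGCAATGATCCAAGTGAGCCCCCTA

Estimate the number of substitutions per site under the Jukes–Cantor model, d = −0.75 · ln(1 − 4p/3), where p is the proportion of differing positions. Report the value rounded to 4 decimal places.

0.5285

Differing sites — 1:G/T; 2:G/C; 7:A/C; 8:G/A; 11:T/G; 17:G/A; 18:C/G; 19:G/T; 20:A/G; 21:C/A; 27:T/C.
p = 11/29 = 0.379310.
d = −0.75 · ln(1 − (4/3)·0.379310) = −0.75 · ln(0.494253) = −0.75 · (-0.704708) = 0.5285.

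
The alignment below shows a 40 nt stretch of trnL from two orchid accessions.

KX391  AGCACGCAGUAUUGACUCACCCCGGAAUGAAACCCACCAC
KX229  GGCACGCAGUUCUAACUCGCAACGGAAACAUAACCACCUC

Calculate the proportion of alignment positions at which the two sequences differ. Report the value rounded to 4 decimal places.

The sequences differ at positions 1 (A/G), 11 (A/U), 12 (U/C), 14 (G/A), 19 (A/G), 21 (C/A), 22 (C/A), 28 (U/A), 29 (G/C), 31 (A/U), 33 (C/A), 39 (A/U).
There are 12 differences over 40 sites, so p = 12/40 = 0.3000.

0.3000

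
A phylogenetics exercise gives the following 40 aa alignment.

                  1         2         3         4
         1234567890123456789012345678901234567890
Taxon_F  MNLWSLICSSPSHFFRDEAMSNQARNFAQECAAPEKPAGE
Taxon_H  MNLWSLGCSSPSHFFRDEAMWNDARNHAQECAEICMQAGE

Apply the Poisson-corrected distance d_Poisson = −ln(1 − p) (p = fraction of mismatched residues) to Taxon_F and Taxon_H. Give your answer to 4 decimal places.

Differing sites — 7:I/G; 21:S/W; 23:Q/D; 27:F/H; 33:A/E; 34:P/I; 35:E/C; 36:K/M; 37:P/Q.
p = 9/40 = 0.225000.
d = −ln(1 − 0.225000) = −ln(0.775000) = 0.2549.

0.2549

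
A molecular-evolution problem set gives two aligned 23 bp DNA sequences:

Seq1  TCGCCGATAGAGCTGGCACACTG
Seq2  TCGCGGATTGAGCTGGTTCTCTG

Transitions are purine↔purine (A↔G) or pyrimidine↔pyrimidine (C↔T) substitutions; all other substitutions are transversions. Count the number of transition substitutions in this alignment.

1

Differing sites — 5:C/G (Tv); 9:A/T (Tv); 17:C/T (Ti); 18:A/T (Tv); 20:A/T (Tv).
Of the 5 differences, 1 transition and 4 transversions, so the answer is 1.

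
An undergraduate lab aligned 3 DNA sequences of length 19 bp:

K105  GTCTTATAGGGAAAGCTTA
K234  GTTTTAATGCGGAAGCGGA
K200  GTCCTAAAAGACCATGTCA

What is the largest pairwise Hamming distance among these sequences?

12

Pairwise Hamming distances:
  K105 vs K234: 7
  K105 vs K200: 9
  K234 vs K200: 12
The largest is 12, between K234 and K200.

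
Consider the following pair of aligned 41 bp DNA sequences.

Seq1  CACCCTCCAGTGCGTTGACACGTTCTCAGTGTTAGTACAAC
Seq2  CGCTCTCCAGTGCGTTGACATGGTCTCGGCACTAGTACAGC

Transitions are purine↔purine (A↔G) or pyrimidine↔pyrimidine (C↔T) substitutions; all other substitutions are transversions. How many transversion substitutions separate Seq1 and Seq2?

1

Differing sites — 2:A/G (Ti); 4:C/T (Ti); 21:C/T (Ti); 23:T/G (Tv); 28:A/G (Ti); 30:T/C (Ti); 31:G/A (Ti); 32:T/C (Ti); 40:A/G (Ti).
Of the 9 differences, 8 transitions and 1 transversion, so the answer is 1.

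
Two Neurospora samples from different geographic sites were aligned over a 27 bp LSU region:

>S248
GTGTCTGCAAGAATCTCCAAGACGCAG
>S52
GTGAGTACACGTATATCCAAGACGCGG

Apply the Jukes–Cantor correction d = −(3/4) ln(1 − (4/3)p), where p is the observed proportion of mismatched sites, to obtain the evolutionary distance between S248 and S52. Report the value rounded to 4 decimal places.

Mismatches occur at site 4 (T/A), site 5 (C/G), site 7 (G/A), site 10 (A/C), site 12 (A/T), site 15 (C/A), site 26 (A/G).
p = 7/27 = 0.259259.
d = −0.75 · ln(1 − (4/3)·0.259259) = −0.75 · ln(0.654321) = −0.75 · (-0.424157) = 0.3181.

0.3181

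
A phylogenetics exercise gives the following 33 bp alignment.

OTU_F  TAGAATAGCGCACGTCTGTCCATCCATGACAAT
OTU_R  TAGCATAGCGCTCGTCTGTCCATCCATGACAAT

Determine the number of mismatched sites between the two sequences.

2

Mismatches occur at site 4 (A→C), site 12 (A→T).
That gives 2 mismatches out of 33 aligned sites, so the Hamming distance is 2.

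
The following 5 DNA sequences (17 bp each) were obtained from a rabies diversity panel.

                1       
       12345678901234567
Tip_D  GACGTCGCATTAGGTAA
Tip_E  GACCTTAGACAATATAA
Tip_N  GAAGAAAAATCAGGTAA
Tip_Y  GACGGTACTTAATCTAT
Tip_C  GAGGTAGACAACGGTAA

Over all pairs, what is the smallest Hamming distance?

6

Pairwise Hamming distances:
  Tip_D vs Tip_E: 8
  Tip_D vs Tip_N: 6
  Tip_D vs Tip_Y: 8
  Tip_D vs Tip_C: 7
  Tip_E vs Tip_N: 9
  Tip_E vs Tip_Y: 7
  Tip_E vs Tip_C: 10
  Tip_N vs Tip_Y: 9
  Tip_N vs Tip_C: 7
  Tip_Y vs Tip_C: 11
The smallest is 6, between Tip_D and Tip_N.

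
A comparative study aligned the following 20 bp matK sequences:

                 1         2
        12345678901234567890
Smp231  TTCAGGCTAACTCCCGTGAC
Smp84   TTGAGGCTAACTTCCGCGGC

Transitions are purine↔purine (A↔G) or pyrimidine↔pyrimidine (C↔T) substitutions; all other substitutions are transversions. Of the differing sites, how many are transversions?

1

Differing sites — 3:C/G (Tv); 13:C/T (Ti); 17:T/C (Ti); 19:A/G (Ti).
Of the 4 differences, 3 transitions and 1 transversion, so the answer is 1.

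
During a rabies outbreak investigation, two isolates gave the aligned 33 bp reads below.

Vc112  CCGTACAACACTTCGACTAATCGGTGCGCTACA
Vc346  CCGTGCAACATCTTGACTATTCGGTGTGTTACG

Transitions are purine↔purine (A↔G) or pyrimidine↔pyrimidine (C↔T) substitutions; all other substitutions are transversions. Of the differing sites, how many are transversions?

1

The sequences differ at positions 5 (A/G, transition), 11 (C/T, transition), 12 (T/C, transition), 14 (C/T, transition), 20 (A/T, transversion), 27 (C/T, transition), 29 (C/T, transition), 33 (A/G, transition).
Of the 8 differences, 7 transitions and 1 transversion, so the answer is 1.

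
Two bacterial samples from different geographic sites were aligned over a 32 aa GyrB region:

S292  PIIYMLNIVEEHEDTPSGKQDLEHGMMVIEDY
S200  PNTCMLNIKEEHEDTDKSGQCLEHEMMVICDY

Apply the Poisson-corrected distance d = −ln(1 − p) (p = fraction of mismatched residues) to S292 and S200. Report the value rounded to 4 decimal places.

Mismatches occur at site 2 (I→N), site 3 (I→T), site 4 (Y→C), site 9 (V→K), site 16 (P→D), site 17 (S→K), site 18 (G→S), site 19 (K→G), site 21 (D→C), site 25 (G→E), site 30 (E→C).
p = 11/32 = 0.343750.
d = −ln(1 − 0.343750) = −ln(0.656250) = 0.4212.

0.4212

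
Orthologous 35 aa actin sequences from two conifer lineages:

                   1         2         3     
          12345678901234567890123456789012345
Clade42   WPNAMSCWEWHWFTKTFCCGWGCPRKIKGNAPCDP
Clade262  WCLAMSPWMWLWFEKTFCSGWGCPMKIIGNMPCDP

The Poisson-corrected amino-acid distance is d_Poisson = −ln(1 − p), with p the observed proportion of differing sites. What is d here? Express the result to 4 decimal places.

0.3365

The sequences differ at positions 2 (P/C), 3 (N/L), 7 (C/P), 9 (E/M), 11 (H/L), 14 (T/E), 19 (C/S), 25 (R/M), 28 (K/I), 31 (A/M).
p = 10/35 = 0.285714.
d = −ln(1 − 0.285714) = −ln(0.714286) = 0.3365.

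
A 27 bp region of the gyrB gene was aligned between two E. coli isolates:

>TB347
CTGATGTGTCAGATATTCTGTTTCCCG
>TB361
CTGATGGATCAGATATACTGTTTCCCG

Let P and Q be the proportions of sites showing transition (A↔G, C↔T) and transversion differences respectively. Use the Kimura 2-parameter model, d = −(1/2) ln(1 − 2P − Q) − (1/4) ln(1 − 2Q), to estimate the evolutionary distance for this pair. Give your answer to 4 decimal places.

Differing sites — 7:T/G (Tv); 8:G/A (Ti); 17:T/A (Tv).
Of the 3 differences, 1 transition and 2 transversions over 27 sites: P = 1/27 = 0.037037, Q = 2/27 = 0.074074.
d = −0.5·ln(0.851852) − 0.25·ln(0.851852) = −0.5·(-0.160342) − 0.25·(-0.160342) = 0.1203.

0.1203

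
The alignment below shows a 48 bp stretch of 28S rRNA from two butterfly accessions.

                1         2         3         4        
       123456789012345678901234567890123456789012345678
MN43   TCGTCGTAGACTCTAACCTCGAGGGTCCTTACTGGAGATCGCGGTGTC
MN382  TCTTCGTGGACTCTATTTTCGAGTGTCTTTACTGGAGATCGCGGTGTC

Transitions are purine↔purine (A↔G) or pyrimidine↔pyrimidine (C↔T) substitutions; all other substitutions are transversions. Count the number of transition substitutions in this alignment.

4

Differing sites — 3:G/T (Tv); 8:A/G (Ti); 16:A/T (Tv); 17:C/T (Ti); 18:C/T (Ti); 24:G/T (Tv); 28:C/T (Ti).
Of the 7 differences, 4 transitions and 3 transversions, so the answer is 4.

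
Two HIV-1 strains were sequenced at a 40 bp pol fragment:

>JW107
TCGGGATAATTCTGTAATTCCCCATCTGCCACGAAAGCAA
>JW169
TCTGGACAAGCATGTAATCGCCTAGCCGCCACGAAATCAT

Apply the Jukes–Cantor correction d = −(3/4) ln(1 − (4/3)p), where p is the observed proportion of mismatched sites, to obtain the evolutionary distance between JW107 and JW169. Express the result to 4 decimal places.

The sequences differ at positions 3 (G/T), 7 (T/C), 10 (T/G), 11 (T/C), 12 (C/A), 19 (T/C), 20 (C/G), 23 (C/T), 25 (T/G), 27 (T/C), 37 (G/T), 40 (A/T).
p = 12/40 = 0.300000.
d = −0.75 · ln(1 − (4/3)·0.300000) = −0.75 · ln(0.600000) = −0.75 · (-0.510826) = 0.3831.

0.3831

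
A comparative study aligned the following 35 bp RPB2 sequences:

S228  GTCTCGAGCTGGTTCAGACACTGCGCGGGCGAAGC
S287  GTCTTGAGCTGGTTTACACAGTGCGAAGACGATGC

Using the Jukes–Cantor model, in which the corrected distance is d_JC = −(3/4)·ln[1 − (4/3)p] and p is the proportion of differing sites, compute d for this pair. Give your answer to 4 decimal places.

The sequences differ at positions 5 (C/T), 15 (C/T), 17 (G/C), 21 (C/G), 26 (C/A), 27 (G/A), 29 (G/A), 33 (A/T).
p = 8/35 = 0.228571.
d = −0.75 · ln(1 − (4/3)·0.228571) = −0.75 · ln(0.695239) = −0.75 · (-0.363500) = 0.2726.

0.2726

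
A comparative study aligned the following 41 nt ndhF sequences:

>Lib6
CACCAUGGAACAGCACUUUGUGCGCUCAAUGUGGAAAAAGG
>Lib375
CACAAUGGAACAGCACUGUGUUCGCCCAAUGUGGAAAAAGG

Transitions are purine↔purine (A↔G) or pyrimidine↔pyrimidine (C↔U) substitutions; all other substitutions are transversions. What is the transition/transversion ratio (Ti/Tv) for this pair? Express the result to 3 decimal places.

Differing sites — 4:C/A (Tv); 18:U/G (Tv); 22:G/U (Tv); 26:U/C (Ti).
Of the 4 differences, 1 transition and 3 transversions, so Ti/Tv = 1/3 = 0.333.

0.333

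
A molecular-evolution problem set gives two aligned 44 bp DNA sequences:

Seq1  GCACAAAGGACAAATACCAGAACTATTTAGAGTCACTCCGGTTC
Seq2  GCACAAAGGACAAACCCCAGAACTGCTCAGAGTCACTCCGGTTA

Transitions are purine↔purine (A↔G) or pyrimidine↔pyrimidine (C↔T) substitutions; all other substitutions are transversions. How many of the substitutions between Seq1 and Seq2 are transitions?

Differing sites — 15:T/C (Ti); 16:A/C (Tv); 25:A/G (Ti); 26:T/C (Ti); 28:T/C (Ti); 44:C/A (Tv).
Of the 6 differences, 4 transitions and 2 transversions, so the answer is 4.

4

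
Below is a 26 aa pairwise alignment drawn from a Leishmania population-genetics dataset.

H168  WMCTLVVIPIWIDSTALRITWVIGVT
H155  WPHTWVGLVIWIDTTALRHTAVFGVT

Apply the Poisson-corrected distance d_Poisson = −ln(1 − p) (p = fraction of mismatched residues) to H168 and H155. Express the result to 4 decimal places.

0.4855

Differing sites — 2:M/P; 3:C/H; 5:L/W; 7:V/G; 8:I/L; 9:P/V; 14:S/T; 19:I/H; 21:W/A; 23:I/F.
p = 10/26 = 0.384615.
d = −ln(1 − 0.384615) = −ln(0.615385) = 0.4855.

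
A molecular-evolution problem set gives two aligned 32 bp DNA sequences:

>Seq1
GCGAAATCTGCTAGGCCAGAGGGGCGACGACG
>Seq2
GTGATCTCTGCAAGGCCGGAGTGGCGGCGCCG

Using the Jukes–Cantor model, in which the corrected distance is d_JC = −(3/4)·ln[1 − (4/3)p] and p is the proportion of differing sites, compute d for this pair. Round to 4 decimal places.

The sequences differ at positions 2 (C/T), 5 (A/T), 6 (A/C), 12 (T/A), 18 (A/G), 22 (G/T), 27 (A/G), 30 (A/C).
p = 8/32 = 0.250000.
d = −0.75 · ln(1 − (4/3)·0.250000) = −0.75 · ln(0.666667) = −0.75 · (-0.405465) = 0.3041.

0.3041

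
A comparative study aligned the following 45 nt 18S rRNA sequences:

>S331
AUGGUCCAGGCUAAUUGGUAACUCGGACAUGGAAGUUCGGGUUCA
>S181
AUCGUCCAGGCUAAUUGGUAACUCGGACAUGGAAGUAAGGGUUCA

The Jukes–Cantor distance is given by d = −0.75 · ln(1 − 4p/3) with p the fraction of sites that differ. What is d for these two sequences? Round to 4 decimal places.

The sequences differ at positions 3 (G/C), 37 (U/A), 38 (C/A).
p = 3/45 = 0.066667.
d = −0.75 · ln(1 − (4/3)·0.066667) = −0.75 · ln(0.911111) = −0.75 · (-0.093091) = 0.0698.

0.0698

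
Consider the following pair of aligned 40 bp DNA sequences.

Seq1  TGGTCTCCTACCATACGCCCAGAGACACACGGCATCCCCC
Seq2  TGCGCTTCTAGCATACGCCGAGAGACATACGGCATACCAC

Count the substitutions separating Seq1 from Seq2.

8

Differing sites — 3:G/C; 4:T/G; 7:C/T; 11:C/G; 20:C/G; 28:C/T; 36:C/A; 39:C/A.
That gives 8 mismatches out of 40 aligned sites, so the Hamming distance is 8.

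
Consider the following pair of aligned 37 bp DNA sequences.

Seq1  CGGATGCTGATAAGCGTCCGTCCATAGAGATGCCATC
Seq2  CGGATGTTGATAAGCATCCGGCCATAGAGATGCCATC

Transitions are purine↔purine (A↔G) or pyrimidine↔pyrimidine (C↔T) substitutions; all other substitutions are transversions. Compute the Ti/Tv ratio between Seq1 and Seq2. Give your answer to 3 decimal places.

2.000

Mismatches occur at site 7 (C/T, transition), site 16 (G/A, transition), site 21 (T/G, transversion).
Of the 3 differences, 2 transitions and 1 transversion, so Ti/Tv = 2/1 = 2.000.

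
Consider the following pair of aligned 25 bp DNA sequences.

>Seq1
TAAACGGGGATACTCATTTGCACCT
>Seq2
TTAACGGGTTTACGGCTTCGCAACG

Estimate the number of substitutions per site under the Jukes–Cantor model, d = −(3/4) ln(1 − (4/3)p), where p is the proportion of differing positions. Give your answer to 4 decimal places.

0.4904

Differing sites — 2:A/T; 9:G/T; 10:A/T; 14:T/G; 15:C/G; 16:A/C; 19:T/C; 23:C/A; 25:T/G.
p = 9/25 = 0.360000.
d = −0.75 · ln(1 − (4/3)·0.360000) = −0.75 · ln(0.520000) = −0.75 · (-0.653926) = 0.4904.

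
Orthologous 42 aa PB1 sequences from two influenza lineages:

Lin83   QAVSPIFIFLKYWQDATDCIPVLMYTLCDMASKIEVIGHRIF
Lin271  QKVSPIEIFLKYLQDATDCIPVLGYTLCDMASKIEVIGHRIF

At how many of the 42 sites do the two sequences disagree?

4

Differing sites — 2:A/K; 7:F/E; 13:W/L; 24:M/G.
That gives 4 mismatches out of 42 aligned sites, so the Hamming distance is 4.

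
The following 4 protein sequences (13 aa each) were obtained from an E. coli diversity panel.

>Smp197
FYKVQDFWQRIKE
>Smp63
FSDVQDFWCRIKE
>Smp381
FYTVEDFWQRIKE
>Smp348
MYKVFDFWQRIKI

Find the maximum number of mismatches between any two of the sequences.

Pairwise Hamming distances:
  Smp197 vs Smp63: 3
  Smp197 vs Smp381: 2
  Smp197 vs Smp348: 3
  Smp63 vs Smp381: 4
  Smp63 vs Smp348: 6
  Smp381 vs Smp348: 4
The largest is 6, between Smp63 and Smp348.

6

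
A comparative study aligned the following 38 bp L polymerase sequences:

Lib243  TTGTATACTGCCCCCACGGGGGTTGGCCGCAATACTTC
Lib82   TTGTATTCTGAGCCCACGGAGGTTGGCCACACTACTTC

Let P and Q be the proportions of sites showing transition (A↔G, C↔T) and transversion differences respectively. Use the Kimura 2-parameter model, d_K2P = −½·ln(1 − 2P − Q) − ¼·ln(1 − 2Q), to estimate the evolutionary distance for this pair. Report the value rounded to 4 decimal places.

Mismatches occur at site 7 (A/T, transversion), site 11 (C/A, transversion), site 12 (C/G, transversion), site 20 (G/A, transition), site 29 (G/A, transition), site 32 (A/C, transversion).
Of the 6 differences, 2 transitions and 4 transversions over 38 sites: P = 2/38 = 0.052632, Q = 4/38 = 0.105263.
d = −0.5·ln(0.789473) − 0.25·ln(0.789474) = −0.5·(-0.236390) − 0.25·(-0.236388) = 0.1773.

0.1773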